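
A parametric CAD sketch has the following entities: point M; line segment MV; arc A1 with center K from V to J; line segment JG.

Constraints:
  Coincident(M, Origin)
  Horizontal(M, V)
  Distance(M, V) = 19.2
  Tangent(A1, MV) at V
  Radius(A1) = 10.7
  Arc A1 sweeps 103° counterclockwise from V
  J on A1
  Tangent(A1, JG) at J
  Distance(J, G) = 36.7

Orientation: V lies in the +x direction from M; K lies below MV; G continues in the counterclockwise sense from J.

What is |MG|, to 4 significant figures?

51.75

M is at the origin; MV is horizontal with |MV| = 19.2 and V on the +x side, so V = (19.20, 0.000). The tangent condition forces KV to be normal to MV, so K = V + (0, -10.7) = (19.20, -10.70). On A1, V sits at bearing 90° from K; a 103° counterclockwise sweep puts J at bearing 193°, so J = K + 10.7·(cos 193°, sin 193°) = (8.774, -13.11). The tangent condition forces KJ to be normal to JG, so JG runs along (−sin 193°, cos 193°); with |JG| = 36.7, G = (17.03, -48.87). Then |MG| = |G − M| = 51.75.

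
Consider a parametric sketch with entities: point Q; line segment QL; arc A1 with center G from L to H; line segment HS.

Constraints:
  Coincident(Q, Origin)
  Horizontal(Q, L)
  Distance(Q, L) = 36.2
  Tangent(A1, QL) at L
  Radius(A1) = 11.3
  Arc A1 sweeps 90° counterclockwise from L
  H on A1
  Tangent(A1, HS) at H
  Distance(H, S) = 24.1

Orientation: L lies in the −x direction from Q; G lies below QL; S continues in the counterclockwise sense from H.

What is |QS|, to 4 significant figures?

59.24

Q is at the origin; QL is horizontal with |QL| = 36.2 and L on the −x side, so L = (-36.20, 0.000). The tangent condition forces GL to be normal to QL, so G = L + (0, -11.3) = (-36.20, -11.30). On A1, L sits at bearing 90° from G; a 90° counterclockwise sweep puts H at bearing 180°, so H = G + 11.3·(cos 180°, sin 180°) = (-47.50, -11.30). Since A1 is tangent to HS there, GH ⟂ HS, so HS runs along (−sin 180°, cos 180°); with |HS| = 24.1, S = (-47.50, -35.40). Then |QS| = |S − Q| = 59.24.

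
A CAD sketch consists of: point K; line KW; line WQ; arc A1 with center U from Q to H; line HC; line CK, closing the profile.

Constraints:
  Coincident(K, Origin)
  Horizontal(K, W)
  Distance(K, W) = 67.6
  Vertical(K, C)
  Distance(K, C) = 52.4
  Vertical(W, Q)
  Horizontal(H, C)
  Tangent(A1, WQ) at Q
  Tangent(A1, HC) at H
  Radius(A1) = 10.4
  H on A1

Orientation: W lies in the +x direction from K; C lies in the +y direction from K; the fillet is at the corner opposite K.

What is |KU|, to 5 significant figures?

70.964

K is at the origin; K and W share the same y with |KW| = 67.6 and W on the +x side, so W = (67.600, 0.0000). KC is vertical with |KC| = 52.4 and C on the +y side, so C = (0.0000, 52.400). The virtual corner opposite K is at (67.600, 52.400). Since A1 is tangent to WQ there, UQ ⟂ WQ and since A1 is tangent to HC there, UH ⟂ HC, with radius 10.4, so the center U sits 10.4 in from both sides at U = (57.200, 42.000). Then |KU| = |U − K| = 70.964.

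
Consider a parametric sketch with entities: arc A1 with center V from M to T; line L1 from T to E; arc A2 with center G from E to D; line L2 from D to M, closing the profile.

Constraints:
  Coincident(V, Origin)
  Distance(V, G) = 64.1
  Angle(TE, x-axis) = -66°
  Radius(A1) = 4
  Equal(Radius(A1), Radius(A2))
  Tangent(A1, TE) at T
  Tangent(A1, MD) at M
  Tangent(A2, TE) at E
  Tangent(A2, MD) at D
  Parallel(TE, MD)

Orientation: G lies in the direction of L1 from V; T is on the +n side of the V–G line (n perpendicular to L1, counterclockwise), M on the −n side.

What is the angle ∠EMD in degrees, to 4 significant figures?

7.114°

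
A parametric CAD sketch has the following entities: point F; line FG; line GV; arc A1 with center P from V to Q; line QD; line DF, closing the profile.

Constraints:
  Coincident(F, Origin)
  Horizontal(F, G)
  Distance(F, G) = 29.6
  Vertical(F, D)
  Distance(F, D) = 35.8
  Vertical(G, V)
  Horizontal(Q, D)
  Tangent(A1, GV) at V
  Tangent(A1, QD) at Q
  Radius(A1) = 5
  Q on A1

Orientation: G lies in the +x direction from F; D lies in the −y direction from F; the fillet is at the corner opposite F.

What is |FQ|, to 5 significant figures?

43.437

F is at the origin; F and G share the same y with |FG| = 29.6 and G on the +x side, so G = (29.600, 0.0000). FD is vertical with |FD| = 35.8 and D on the −y side, so D = (0.0000, -35.800). The virtual corner opposite F is at (29.600, -35.800). The tangent condition forces PV to be normal to GV and tangency of A1 to QD means the radius PQ is perpendicular to QD, with radius 5.0, so the center P sits 5.0 in from both sides at P = (24.600, -30.800). That places the tangent points at V = (29.600, -30.800) on GV and Q = (24.600, -35.800) on QD. Then |FQ| = |Q − F| = 43.437.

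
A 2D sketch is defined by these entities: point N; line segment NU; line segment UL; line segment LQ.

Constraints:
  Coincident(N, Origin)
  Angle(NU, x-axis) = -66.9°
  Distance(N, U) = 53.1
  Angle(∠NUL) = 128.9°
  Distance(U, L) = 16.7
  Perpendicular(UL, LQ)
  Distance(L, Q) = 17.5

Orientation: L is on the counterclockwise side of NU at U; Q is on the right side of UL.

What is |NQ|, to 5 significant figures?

77.232

N is at the origin; NU runs at -66.9° with length 53.1, so U = 53.1·(cos -66.9°, sin -66.9°) = (20.833, -48.843). ∠NUL = 128.9°, so UL runs at -66.9° + (180° − 128.9°) = -15.800° from the x-axis; with |UL| = 16.7, L = U + 16.7·(cos -15.800°, sin -15.800°) = (36.902, -53.390). UL ⟂ LQ; with |LQ| = 17.5 on the right of UL, Q = L + 17.5·(-0.27228, -0.96222) = (32.137, -70.228). Then |NQ| = |Q − N| = 77.232.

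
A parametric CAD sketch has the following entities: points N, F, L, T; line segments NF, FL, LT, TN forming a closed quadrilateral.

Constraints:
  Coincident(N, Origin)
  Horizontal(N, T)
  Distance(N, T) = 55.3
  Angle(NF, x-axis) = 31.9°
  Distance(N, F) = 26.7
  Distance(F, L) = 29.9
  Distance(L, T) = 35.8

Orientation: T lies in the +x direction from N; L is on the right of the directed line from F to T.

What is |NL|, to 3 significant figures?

28.0

Checks: |FL| = 29.90 ✓; |LT| = 35.80 ✓.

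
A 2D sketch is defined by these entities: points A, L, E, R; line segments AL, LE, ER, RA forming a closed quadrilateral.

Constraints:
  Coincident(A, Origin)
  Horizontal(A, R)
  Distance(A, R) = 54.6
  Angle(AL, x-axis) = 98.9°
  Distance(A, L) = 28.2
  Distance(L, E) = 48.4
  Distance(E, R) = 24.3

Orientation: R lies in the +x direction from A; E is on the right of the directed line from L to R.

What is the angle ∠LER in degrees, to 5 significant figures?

124.13°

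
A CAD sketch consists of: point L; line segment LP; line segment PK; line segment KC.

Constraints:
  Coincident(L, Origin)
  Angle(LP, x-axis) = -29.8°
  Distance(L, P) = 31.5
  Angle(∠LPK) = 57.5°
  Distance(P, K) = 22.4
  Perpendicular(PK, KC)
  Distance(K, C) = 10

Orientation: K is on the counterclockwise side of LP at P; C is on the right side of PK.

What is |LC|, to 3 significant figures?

37.0

∠LPK = 57.5°, so PK runs at -29.8° + (180° − 57.5°) = 92.7° from the x-axis; with |PK| = 22.4, K = P + 22.4·(cos 92.7°, sin 92.7°) = (26.3, 6.72). PK is perpendicular to KC; with |KC| = 10.0 on the right of PK, C = K + 10.0·(0.999, 0.0471) = (36.3, 7.19). Then |LC| = |C − L| = 37.0.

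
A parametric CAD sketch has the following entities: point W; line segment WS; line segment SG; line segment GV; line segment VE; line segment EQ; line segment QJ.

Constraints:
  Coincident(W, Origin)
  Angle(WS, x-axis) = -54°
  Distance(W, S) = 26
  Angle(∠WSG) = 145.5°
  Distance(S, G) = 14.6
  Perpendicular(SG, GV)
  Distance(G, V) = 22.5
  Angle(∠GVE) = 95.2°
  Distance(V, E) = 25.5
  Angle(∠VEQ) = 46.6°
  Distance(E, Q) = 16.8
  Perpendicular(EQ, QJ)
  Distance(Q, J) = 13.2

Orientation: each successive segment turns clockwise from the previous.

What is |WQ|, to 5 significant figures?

21.251

W is at the origin; WS runs at -54.0° with length 26.0, so S = (15.282, -21.034). ∠WSG = 145.5° gives SG at -88.500° from the x-axis; with |SG| = 14.6, G = (15.665, -35.629). The perpendicularity gives GV at right angles to SG, so GV runs at -178.50°; with |GV| = 22.5, V = (-6.8277, -36.218). ∠GVE = 95.2° gives VE at 96.700° from the x-axis; with |VE| = 25.5, E = (-9.8028, -10.893). ∠VEQ = 46.6° gives EQ at -36.700° from the x-axis; with |EQ| = 16.8, Q = (3.6670, -20.933). Then |WQ| = |Q − W| = 21.251.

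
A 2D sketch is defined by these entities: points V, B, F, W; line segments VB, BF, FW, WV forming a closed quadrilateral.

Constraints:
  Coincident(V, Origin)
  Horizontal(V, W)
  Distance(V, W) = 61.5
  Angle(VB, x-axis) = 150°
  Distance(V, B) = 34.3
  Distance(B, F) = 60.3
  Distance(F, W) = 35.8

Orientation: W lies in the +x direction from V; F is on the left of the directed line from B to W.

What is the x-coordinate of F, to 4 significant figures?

30.59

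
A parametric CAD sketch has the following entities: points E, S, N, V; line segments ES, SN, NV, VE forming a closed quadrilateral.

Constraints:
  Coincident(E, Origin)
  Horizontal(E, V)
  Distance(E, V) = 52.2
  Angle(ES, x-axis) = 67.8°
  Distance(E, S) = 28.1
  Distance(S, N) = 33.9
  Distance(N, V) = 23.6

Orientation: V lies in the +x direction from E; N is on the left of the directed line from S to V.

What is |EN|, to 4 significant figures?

49.58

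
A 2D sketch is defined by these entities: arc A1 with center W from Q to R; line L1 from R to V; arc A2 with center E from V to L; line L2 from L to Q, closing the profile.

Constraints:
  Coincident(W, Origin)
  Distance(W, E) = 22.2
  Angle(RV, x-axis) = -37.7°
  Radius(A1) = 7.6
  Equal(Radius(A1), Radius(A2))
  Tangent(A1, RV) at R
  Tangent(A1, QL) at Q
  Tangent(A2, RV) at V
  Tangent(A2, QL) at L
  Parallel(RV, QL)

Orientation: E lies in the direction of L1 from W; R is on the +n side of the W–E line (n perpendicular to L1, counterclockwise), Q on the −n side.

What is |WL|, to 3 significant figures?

23.5

Tangency of A1 to both parallel lines with radius 7.6 puts R and Q at W ± 7.6·n: R = (4.65, 6.01), Q = (-4.65, -6.01). Equal radii place V and L the same way about E: V = E + 7.6·n = (22.2, -7.56), L = E − 7.6·n = (12.9, -19.6). Then |WL| = |L − W| = 23.5.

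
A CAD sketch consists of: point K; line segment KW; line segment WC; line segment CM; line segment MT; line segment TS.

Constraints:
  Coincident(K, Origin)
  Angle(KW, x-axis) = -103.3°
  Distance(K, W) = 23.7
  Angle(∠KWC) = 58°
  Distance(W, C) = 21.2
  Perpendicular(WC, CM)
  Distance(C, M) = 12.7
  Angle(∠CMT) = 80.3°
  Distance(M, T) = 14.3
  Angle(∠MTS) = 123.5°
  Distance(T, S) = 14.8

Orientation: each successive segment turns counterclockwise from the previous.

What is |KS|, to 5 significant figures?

25.996

K is at the origin; KW runs at -103.3° with length 23.7, so W = (-5.4522, -23.064). ∠KWC = 58.0° gives WC at 18.700° from the x-axis; with |WC| = 21.2, C = (14.629, -16.267). The perpendicularity gives CM at right angles to WC, so CM runs at 108.70°; with |CM| = 12.7, M = (10.557, -4.2378). ∠CMT = 80.3° gives MT at -151.60° from the x-axis; with |MT| = 14.3, T = (-2.0221, -11.039). ∠MTS = 123.5° gives TS at -95.100° from the x-axis; with |TS| = 14.8, S = (-3.3377, -25.781). Then |KS| = |S − K| = 25.996.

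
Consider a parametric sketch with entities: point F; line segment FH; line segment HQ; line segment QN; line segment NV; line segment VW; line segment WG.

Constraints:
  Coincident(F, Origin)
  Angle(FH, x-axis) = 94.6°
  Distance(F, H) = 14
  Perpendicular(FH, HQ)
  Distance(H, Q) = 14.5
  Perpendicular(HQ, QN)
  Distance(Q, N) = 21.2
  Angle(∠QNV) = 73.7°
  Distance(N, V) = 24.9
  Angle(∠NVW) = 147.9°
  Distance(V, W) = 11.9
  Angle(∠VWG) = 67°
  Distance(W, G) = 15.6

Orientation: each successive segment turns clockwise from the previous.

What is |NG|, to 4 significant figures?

26.92

F is at the origin; FH runs at 94.6° with length 14.0, so H = (-1.123, 13.95). FH is perpendicular to HQ, so HQ runs at 4.600°; with |HQ| = 14.5, Q = (13.33, 15.12). The perpendicularity gives QN at right angles to HQ, so QN runs at -85.40°; with |QN| = 21.2, N = (15.03, -6.014). ∠QNV = 73.7° gives NV at 168.3° from the x-axis; with |NV| = 24.9, V = (-9.352, -0.9645). ∠NVW = 147.9° gives VW at 136.2° from the x-axis; with |VW| = 11.9, W = (-17.94, 7.272). ∠VWG = 67.0° gives WG at 23.20° from the x-axis; with |WG| = 15.6, G = (-3.602, 13.42). Then |NG| = |G − N| = 26.92.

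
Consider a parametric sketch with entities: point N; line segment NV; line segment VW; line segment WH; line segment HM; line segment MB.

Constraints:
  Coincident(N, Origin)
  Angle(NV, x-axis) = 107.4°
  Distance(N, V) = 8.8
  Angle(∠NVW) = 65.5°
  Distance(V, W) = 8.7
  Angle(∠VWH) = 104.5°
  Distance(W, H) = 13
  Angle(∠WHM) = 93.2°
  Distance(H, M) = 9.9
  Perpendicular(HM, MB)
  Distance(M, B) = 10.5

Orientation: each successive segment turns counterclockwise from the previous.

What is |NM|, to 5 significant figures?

7.6712

∠VWH = 104.5° gives WH at -62.600° from the x-axis; with |WH| = 13.0, H = (-3.1245, -8.9544). ∠WHM = 93.2° gives HM at 24.200° from the x-axis; with |HM| = 9.9, M = (5.9055, -4.8962). Then |NM| = |M − N| = 7.6712.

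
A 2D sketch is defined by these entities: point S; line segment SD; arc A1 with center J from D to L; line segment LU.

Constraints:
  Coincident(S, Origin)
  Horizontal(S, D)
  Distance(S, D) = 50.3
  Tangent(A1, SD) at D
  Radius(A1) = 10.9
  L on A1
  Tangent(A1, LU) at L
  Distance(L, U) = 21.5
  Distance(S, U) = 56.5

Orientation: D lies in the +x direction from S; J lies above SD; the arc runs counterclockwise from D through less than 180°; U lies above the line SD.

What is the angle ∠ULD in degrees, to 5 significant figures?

115.01°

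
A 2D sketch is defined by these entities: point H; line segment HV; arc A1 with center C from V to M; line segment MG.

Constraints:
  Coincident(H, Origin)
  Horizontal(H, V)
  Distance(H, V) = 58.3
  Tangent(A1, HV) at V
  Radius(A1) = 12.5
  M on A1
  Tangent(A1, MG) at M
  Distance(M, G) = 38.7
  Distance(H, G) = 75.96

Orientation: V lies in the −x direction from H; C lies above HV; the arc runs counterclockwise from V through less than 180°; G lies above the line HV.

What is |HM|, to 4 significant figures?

48.53

H is at the origin; H and V share the same y with |HV| = 58.3 and V on the −x side, so V = (-58.30, 0.000). The tangent condition forces CV to be normal to HV, so C = V + (0, 12.5) = (-58.30, 12.50). Since CM ⟂ MG (tangency), |CG| = √(12.5² + 38.7²) = 40.67 regardless of where M sits on A1. So G lies on both circle(H, 75.96) and circle(C, 40.67); the above-HV intersection is G = (-54.43, 52.98). M is the foot of the tangent from G: M = (-46.09, 15.19).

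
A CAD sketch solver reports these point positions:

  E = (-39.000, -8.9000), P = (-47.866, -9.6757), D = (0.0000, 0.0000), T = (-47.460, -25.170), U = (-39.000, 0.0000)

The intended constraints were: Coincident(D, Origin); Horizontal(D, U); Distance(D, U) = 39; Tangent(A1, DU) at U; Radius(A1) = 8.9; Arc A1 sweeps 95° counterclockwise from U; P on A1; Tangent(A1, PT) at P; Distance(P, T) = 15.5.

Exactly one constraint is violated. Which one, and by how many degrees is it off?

Tangent(A1, PT) at P — off by 3.50°.

D = (0.00, 0.00) ✓; D.y = 0.00, U.y = 0.00 ✓; |DU| = 39.00 ✓; ∠(EU, UD) = 90.00° ✓; |EU| = 8.900 ✓; bearing(E→P) − bearing(E→U) = 95.00° ✓; |EP| = 8.900 ✓; ∠(EP, PT) = 93.50° ✗; |PT| = 15.50 ✓.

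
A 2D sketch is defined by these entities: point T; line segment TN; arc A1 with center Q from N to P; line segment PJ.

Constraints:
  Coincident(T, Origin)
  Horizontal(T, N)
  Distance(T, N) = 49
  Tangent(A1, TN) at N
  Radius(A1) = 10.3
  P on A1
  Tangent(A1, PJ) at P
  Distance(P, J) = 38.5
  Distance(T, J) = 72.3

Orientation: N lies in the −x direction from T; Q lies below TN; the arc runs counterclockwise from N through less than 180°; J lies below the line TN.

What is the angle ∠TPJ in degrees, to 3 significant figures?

91.2°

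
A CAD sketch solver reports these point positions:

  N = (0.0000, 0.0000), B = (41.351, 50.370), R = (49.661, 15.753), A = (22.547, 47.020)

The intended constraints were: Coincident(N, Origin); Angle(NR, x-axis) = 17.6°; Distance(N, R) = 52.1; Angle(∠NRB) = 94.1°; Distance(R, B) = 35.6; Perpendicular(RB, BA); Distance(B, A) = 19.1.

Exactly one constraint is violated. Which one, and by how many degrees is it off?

Perpendicular(RB, BA) — off by 3.40°.

N = (0.00, 0.00) ✓; NR at 17.60° ✓; |NR| = 52.10 ✓; ∠NRB = 94.10° ✓; |RB| = 35.60 ✓; ∠(RB, BA) = 86.60° ✗; |BA| = 19.10 ✓.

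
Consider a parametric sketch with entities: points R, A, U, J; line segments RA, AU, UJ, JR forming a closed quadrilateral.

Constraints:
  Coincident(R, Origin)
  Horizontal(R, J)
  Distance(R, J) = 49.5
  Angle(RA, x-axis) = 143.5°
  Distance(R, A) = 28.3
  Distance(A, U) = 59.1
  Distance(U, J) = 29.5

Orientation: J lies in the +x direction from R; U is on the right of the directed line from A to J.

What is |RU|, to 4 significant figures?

30.81

R is at the origin; R and J share the same y with |RJ| = 49.5 and J in +x, so J = (49.5, 0). RA runs at 143.5° with |RA| = 28.3, so A = (-22.75, 16.83). U is determined by |AU| = 59.1 and |UJ| = 29.5 together: it lies at the intersection of circle(A, 59.1) and circle(J, 29.5). With |AJ| = 74.18, the foot of the radical line on AJ is 54.77 from A and the perpendicular offset is √(59.1² − 54.77²) = 22.21. Taking the right-of-AJ solution: U = (25.55, -17.22).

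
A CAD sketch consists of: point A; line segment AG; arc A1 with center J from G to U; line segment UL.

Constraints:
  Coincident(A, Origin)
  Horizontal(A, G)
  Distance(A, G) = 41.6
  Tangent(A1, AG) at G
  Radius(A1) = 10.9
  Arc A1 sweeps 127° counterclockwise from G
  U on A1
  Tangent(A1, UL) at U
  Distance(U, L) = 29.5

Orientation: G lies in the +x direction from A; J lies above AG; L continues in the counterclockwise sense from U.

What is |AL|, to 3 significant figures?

52.4

On A1, G sits at bearing -90° from J; a 127° counterclockwise sweep puts U at bearing 37°, so U = J + 10.9·(cos 37°, sin 37°) = (50.3, 17.5). Since A1 is tangent to UL there, JU ⟂ UL, so UL runs along (−sin 37°, cos 37°); with |UL| = 29.5, L = (32.6, 41.0). Then |AL| = |L − A| = 52.4.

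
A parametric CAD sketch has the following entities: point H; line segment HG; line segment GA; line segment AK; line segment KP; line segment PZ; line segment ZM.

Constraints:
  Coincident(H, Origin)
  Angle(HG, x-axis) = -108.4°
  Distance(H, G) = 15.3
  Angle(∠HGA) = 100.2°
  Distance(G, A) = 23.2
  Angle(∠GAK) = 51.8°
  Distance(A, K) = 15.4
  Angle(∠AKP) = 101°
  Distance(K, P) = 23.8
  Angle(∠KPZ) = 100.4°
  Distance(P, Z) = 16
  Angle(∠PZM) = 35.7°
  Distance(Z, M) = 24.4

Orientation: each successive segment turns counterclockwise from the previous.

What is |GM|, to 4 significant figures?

10.31

H is at the origin; HG runs at -108.4° with length 15.3, so G = (-4.829, -14.52). ∠HGA = 100.2° gives GA at -28.60° from the x-axis; with |GA| = 23.2, A = (15.54, -25.62). ∠GAK = 51.8° gives AK at 99.60° from the x-axis; with |AK| = 15.4, K = (12.97, -10.44). ∠AKP = 101.0° gives KP at 178.6° from the x-axis; with |KP| = 23.8, P = (-10.82, -9.858). ∠KPZ = 100.4° gives PZ at -101.8° from the x-axis; with |PZ| = 16.0, Z = (-14.09, -25.52). ∠PZM = 35.7° gives ZM at 42.50° from the x-axis; with |ZM| = 24.4, M = (3.896, -9.035). Then |GM| = |M − G| = 10.31.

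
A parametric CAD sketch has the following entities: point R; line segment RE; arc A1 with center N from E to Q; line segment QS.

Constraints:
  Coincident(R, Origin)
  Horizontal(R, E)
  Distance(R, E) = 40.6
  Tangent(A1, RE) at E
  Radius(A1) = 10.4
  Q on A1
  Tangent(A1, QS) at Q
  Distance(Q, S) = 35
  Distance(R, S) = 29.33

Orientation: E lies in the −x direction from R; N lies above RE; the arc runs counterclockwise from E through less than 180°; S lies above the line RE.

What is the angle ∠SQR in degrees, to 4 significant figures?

50.76°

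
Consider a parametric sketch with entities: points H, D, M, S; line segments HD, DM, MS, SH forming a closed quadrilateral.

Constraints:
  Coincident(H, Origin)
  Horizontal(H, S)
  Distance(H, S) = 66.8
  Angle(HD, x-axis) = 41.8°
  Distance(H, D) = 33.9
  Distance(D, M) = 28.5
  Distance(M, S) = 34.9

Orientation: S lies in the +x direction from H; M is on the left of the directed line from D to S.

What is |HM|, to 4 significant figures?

61.15

Checks: |DM| = 28.50 ✓; |MS| = 34.90 ✓.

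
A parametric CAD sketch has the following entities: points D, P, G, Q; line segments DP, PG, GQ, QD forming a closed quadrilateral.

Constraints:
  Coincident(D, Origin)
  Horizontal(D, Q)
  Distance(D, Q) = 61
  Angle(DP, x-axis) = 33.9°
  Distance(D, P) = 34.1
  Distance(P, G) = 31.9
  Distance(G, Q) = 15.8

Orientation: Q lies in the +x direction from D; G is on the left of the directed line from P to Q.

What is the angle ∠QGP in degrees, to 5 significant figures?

99.337°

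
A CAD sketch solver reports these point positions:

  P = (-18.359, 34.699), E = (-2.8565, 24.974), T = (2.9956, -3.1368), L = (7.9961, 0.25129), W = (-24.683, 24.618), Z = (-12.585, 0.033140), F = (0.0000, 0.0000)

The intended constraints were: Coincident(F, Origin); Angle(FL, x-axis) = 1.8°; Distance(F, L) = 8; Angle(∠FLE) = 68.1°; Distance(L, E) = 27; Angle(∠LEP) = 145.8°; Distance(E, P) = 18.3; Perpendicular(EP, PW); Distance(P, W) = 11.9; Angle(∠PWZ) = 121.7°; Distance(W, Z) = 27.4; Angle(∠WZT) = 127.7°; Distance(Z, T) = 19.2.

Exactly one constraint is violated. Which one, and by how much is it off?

Distance(Z, T) = 19.2 — off by 3.30.

F = (0.00, 0.00) ✓; FL at 1.800° ✓; |FL| = 8.000 ✓; ∠FLE = 68.10° ✓; |LE| = 27.00 ✓; ∠LEP = 145.8° ✓; |EP| = 18.30 ✓; ∠(EP, PW) = 90.00° ✓; |PW| = 11.90 ✓; ∠PWZ = 121.7° ✓; |WZ| = 27.40 ✓; ∠WZT = 127.7° ✓; |ZT| = 15.90 ✗.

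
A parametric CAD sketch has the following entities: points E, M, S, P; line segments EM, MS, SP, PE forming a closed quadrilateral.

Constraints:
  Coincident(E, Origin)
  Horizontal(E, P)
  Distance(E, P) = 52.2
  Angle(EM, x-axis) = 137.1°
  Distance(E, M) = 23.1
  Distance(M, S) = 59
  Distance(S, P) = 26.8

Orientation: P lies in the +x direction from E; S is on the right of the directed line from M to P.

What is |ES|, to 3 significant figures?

36.3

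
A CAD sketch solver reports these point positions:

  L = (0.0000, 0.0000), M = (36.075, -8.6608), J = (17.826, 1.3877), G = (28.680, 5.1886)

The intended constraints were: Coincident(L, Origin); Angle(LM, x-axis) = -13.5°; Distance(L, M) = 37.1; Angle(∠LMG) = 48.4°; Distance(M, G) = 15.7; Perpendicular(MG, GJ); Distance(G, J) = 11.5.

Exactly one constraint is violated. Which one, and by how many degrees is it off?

Perpendicular(MG, GJ) — off by 8.80°.

L = (0.00, 0.00) ✓; LM at -13.50° ✓; |LM| = 37.10 ✓; ∠LMG = 48.40° ✓; |MG| = 15.70 ✓; ∠(MG, GJ) = 81.20° ✗; |GJ| = 11.50 ✓.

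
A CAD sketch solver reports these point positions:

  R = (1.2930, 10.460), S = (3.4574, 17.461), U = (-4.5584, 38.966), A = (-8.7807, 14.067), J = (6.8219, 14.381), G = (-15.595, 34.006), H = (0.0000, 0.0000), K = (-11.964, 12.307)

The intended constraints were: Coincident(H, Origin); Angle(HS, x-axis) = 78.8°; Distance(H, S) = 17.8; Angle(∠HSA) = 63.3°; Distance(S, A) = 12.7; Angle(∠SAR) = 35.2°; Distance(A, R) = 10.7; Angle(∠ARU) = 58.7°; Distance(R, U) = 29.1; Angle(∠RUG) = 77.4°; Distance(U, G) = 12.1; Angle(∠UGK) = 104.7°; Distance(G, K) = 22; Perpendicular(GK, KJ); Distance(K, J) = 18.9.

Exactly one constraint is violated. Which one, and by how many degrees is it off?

Perpendicular(GK, KJ) — off by 3.20°.

H = (0.00, 0.00) ✓; HS at 78.80° ✓; |HS| = 17.80 ✓; ∠HSA = 63.30° ✓; |SA| = 12.70 ✓; ∠SAR = 35.20° ✓; |AR| = 10.70 ✓; ∠ARU = 58.70° ✓; |RU| = 29.10 ✓; ∠RUG = 77.40° ✓; |UG| = 12.10 ✓; ∠UGK = 104.7° ✓; |GK| = 22.00 ✓; ∠(GK, KJ) = 86.80° ✗; |KJ| = 18.90 ✓.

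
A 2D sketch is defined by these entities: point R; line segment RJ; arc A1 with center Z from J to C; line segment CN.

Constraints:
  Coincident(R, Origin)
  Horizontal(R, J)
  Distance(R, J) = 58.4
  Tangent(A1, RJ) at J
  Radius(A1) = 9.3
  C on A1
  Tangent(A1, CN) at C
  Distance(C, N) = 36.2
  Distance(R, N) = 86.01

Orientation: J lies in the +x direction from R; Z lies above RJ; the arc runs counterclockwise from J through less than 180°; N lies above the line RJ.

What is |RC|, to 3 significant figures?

67.9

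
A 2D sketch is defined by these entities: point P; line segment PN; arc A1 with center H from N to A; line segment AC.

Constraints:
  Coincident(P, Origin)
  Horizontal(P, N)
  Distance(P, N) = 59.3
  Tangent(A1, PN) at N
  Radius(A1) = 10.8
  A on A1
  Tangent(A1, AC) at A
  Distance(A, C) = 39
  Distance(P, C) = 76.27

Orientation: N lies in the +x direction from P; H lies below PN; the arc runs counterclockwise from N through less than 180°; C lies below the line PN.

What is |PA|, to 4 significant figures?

50.42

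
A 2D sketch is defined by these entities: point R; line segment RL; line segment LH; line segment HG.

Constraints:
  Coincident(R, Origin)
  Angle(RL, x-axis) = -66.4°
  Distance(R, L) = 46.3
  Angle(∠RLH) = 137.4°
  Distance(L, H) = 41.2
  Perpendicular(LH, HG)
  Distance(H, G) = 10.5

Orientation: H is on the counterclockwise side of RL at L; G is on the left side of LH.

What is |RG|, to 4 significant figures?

78.11

∠RLH = 137.4°, so LH runs at -66.4° + (180° − 137.4°) = -23.80° from the x-axis; with |LH| = 41.2, H = L + 41.2·(cos -23.80°, sin -23.80°) = (56.23, -59.05). LH ⟂ HG; with |HG| = 10.5 on the left of LH, G = H + 10.5·(0.4035, 0.9150) = (60.47, -49.45). Then |RG| = |G − R| = 78.11.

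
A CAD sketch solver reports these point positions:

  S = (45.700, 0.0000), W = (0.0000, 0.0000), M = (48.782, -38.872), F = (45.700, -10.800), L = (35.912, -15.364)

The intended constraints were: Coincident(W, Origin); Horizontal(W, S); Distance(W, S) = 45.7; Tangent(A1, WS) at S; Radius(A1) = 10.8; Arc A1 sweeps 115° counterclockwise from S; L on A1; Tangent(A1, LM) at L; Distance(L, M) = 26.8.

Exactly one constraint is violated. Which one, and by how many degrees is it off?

Tangent(A1, LM) at L — off by 3.70°.

W = (0.00, 0.00) ✓; W.y = 0.00, S.y = 0.00 ✓; |WS| = 45.70 ✓; ∠(FS, SW) = 90.00° ✓; |FS| = 10.80 ✓; bearing(F→L) − bearing(F→S) = 115.0° ✓; |FL| = 10.80 ✓; ∠(FL, LM) = 86.30° ✗; |LM| = 26.80 ✓.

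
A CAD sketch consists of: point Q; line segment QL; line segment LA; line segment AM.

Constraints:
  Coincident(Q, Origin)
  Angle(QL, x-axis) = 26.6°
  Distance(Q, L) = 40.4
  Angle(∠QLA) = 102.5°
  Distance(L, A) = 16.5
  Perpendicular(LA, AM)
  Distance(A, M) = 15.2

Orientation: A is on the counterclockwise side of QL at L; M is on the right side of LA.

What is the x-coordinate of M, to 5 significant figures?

46.846

∠QLA = 102.5°, so LA runs at 26.6° + (180° − 102.5°) = 104.10° from the x-axis; with |LA| = 16.5, A = L + 16.5·(cos 104.10°, sin 104.10°) = (32.104, 34.092). LA ⟂ AM; with |AM| = 15.2 on the right of LA, M = A + 15.2·(0.96987, 0.24362) = (46.846, 37.795). So M.x = 46.846.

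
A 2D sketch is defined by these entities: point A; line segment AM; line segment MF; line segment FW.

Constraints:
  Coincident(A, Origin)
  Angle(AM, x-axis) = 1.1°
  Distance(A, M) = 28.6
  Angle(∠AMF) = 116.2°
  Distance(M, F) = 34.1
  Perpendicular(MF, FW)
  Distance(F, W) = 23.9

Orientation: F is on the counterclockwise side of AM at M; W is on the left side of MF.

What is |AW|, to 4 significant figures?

46.76

∠AMF = 116.2°, so MF runs at 1.1° + (180° − 116.2°) = 64.90° from the x-axis; with |MF| = 34.1, F = M + 34.1·(cos 64.90°, sin 64.90°) = (43.06, 31.43). MF ⟂ FW; with |FW| = 23.9 on the left of MF, W = F + 23.9·(-0.9056, 0.4242) = (21.42, 41.57). Then |AW| = |W − A| = 46.76.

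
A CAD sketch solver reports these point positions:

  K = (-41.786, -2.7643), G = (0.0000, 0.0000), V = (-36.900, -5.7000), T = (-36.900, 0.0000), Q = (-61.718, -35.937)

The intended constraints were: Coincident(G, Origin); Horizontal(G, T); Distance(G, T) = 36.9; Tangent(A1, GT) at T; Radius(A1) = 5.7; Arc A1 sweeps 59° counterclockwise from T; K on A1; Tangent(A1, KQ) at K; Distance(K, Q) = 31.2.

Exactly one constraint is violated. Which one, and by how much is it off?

Distance(K, Q) = 31.2 — off by 7.50.

G = (0.00, 0.00) ✓; G.y = 0.00, T.y = 0.00 ✓; |GT| = 36.90 ✓; ∠(VT, TG) = 90.00° ✓; |VT| = 5.700 ✓; bearing(V→K) − bearing(V→T) = 59.00° ✓; |VK| = 5.700 ✓; ∠(VK, KQ) = 90.00° ✓; |KQ| = 38.70 ✗.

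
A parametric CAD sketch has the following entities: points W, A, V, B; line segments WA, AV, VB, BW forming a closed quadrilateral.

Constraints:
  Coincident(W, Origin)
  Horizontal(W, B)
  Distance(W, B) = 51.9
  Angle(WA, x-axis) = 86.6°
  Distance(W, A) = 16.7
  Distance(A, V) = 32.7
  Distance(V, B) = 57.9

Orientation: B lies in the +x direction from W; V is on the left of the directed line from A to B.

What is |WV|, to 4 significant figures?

48.41

Checks: |AV| = 32.70 ✓; |VB| = 57.90 ✓.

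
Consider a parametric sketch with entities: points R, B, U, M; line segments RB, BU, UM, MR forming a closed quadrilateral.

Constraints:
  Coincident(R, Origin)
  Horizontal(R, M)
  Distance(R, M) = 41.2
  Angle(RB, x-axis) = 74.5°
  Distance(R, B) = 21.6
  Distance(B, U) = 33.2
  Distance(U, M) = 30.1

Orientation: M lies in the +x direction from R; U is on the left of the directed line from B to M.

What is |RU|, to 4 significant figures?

48.12

Checks: |BU| = 33.20 ✓; |UM| = 30.10 ✓.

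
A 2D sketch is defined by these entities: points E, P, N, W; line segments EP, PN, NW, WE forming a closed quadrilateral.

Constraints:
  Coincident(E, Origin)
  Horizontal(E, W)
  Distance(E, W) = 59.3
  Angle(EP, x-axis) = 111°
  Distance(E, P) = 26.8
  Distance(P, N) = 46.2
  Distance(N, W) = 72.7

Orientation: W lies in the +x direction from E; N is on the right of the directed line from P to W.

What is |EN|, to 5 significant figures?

23.525

E is at the origin; E and W share the same y with |EW| = 59.3 and W in +x, so W = (59.3, 0). EP runs at 111.0° with |EP| = 26.8, so P = (-9.6043, 25.020). N is determined by |PN| = 46.2 and |NW| = 72.7 together: it lies at the intersection of circle(P, 46.2) and circle(W, 72.7). With |PW| = 73.306, the foot of the radical line on PW is 15.162 from P and the perpendicular offset is √(46.2² − 15.162²) = 43.641. Taking the right-of-PW solution: N = (-10.248, -21.176).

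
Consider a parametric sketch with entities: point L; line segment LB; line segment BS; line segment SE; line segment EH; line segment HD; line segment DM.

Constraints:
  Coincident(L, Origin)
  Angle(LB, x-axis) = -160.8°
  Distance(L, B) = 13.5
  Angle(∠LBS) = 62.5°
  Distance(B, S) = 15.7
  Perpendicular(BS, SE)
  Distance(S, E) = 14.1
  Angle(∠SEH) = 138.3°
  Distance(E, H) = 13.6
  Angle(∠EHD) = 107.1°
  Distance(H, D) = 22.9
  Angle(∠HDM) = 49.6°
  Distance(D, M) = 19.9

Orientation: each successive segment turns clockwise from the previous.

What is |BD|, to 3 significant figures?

20.4

L is at the origin; LB runs at -160.8° with length 13.5, so B = (-12.7, -4.44). ∠LBS = 62.5° gives BS at 81.7° from the x-axis; with |BS| = 15.7, S = (-10.5, 11.1). BS is perpendicular to SE, so SE runs at -8.30°; with |SE| = 14.1, E = (3.47, 9.06). ∠SEH = 138.3° gives EH at -50.0° from the x-axis; with |EH| = 13.6, H = (12.2, -1.36). ∠EHD = 107.1° gives HD at -123° from the x-axis; with |HD| = 22.9, D = (-0.227, -20.6). Then |BD| = |D − B| = 20.4.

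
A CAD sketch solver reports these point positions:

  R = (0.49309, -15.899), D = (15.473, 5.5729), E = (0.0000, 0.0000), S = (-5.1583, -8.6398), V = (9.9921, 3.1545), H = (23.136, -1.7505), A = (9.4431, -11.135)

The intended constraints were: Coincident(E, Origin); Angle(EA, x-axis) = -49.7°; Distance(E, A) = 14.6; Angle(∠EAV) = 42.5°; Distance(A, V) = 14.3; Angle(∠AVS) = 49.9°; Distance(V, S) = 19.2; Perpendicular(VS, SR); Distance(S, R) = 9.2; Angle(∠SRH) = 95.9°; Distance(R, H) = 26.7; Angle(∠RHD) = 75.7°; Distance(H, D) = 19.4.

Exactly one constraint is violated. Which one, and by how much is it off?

Distance(H, D) = 19.4 — off by 8.80.

E = (0.00, 0.00) ✓; EA at -49.70° ✓; |EA| = 14.60 ✓; ∠EAV = 42.50° ✓; |AV| = 14.30 ✓; ∠AVS = 49.90° ✓; |VS| = 19.20 ✓; ∠(VS, SR) = 90.00° ✓; |SR| = 9.200 ✓; ∠SRH = 95.90° ✓; |RH| = 26.70 ✓; ∠RHD = 75.70° ✓; |HD| = 10.60 ✗.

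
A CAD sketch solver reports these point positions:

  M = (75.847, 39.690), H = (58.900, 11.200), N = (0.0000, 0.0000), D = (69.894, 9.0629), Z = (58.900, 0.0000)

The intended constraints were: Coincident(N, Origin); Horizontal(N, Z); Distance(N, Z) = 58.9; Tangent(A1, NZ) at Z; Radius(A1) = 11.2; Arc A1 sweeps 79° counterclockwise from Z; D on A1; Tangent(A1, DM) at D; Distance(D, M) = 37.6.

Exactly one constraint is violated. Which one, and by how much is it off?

Distance(D, M) = 37.6 — off by 6.40.

N = (0.00, 0.00) ✓; N.y = 0.00, Z.y = 0.00 ✓; |NZ| = 58.90 ✓; ∠(HZ, ZN) = 90.00° ✓; |HZ| = 11.20 ✓; bearing(H→D) − bearing(H→Z) = 79.00° ✓; |HD| = 11.20 ✓; ∠(HD, DM) = 90.00° ✓; |DM| = 31.20 ✗.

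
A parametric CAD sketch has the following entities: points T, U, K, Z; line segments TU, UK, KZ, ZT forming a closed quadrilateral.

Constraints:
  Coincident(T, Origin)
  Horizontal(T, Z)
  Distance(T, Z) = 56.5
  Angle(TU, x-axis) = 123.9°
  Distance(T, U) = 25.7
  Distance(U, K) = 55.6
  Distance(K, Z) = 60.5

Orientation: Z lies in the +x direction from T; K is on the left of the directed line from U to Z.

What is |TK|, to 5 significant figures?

62.361

T is at the origin; TZ is horizontal with |TZ| = 56.5 and Z in +x, so Z = (56.5, 0). TU runs at 123.9° with |TU| = 25.7, so U = (-14.334, 21.331). K is determined by |UK| = 55.6 and |KZ| = 60.5 together: it lies at the intersection of circle(U, 55.6) and circle(Z, 60.5). With |UZ| = 73.976, the foot of the radical line on UZ is 33.143 from U and the perpendicular offset is √(55.6² − 33.143²) = 44.642. Taking the left-of-UZ solution: K = (30.274, 54.520).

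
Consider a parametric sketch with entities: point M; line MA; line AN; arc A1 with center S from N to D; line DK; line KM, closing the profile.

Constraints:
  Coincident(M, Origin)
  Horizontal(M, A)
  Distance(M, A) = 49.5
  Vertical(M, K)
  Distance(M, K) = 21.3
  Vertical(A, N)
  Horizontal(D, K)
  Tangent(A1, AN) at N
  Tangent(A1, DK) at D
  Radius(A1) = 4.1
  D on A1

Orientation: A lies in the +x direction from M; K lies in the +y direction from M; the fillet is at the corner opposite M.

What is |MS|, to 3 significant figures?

48.5

M is at the origin; MA is horizontal with |MA| = 49.5 and A on the +x side, so A = (49.5, 0.00). MK is vertical with |MK| = 21.3 and K on the +y side, so K = (0.00, 21.3). The virtual corner opposite M is at (49.5, 21.3). The tangent condition forces SN to be normal to AN and tangency of A1 to DK means the radius SD is perpendicular to DK, with radius 4.1, so the center S sits 4.1 in from both sides at S = (45.4, 17.2). Then |MS| = |S − M| = 48.5.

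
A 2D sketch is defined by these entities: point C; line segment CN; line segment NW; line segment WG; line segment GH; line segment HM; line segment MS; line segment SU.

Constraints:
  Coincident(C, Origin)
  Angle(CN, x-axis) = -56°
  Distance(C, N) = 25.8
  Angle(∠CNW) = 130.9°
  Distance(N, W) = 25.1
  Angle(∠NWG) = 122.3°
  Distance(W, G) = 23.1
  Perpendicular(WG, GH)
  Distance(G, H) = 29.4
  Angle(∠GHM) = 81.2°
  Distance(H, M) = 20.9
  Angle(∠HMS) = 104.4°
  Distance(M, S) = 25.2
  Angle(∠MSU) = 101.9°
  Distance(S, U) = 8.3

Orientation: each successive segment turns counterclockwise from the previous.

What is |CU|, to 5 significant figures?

49.277

∠HMS = 104.4° gives MS at -44.800° from the x-axis; with |MS| = 25.2, S = (38.467, -23.705). ∠MSU = 101.9° gives SU at 33.300° from the x-axis; with |SU| = 8.3, U = (45.404, -19.148). Then |CU| = |U − C| = 49.277.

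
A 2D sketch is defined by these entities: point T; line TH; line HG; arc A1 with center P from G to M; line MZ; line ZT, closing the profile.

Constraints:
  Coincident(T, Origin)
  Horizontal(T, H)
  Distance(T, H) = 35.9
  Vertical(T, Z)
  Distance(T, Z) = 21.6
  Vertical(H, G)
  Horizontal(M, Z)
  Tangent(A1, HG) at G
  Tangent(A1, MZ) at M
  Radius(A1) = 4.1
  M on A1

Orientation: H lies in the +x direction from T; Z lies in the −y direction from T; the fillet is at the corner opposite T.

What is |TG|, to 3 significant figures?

39.9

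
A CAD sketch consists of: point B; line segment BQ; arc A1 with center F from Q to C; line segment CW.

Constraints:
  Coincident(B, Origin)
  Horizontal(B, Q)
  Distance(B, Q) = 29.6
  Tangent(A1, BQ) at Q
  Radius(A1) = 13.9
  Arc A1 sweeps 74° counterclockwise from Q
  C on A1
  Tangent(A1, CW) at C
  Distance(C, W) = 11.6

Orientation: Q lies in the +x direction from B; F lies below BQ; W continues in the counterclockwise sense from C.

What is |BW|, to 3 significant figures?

24.9

On A1, Q sits at bearing 90° from F; a 74° counterclockwise sweep puts C at bearing 164°, so C = F + 13.9·(cos 164°, sin 164°) = (16.2, -10.1). Tangency of A1 to CW means the radius FC is perpendicular to CW, so CW runs along (−sin 164°, cos 164°); with |CW| = 11.6, W = (13.0, -21.2). Then |BW| = |W − B| = 24.9.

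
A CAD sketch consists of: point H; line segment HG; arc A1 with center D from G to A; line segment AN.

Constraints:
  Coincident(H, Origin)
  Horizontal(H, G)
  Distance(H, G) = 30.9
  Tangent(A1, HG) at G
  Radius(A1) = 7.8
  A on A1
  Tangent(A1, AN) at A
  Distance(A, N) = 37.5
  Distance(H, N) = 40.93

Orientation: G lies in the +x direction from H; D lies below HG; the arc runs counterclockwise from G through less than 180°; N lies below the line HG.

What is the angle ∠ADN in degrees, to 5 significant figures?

78.250°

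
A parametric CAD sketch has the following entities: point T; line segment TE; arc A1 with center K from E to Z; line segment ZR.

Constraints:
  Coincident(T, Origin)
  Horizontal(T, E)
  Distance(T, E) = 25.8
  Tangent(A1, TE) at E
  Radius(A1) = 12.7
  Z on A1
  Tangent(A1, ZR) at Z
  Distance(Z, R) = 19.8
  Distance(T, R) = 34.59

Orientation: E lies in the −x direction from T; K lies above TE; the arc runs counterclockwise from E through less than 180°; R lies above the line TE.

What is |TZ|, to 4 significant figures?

18.04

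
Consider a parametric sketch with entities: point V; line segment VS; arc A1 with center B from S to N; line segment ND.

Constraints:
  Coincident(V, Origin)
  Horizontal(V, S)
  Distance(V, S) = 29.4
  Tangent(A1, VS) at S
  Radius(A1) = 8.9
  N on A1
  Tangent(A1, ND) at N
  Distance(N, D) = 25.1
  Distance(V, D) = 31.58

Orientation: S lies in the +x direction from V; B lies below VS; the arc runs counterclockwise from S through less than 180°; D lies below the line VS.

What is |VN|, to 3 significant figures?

21.8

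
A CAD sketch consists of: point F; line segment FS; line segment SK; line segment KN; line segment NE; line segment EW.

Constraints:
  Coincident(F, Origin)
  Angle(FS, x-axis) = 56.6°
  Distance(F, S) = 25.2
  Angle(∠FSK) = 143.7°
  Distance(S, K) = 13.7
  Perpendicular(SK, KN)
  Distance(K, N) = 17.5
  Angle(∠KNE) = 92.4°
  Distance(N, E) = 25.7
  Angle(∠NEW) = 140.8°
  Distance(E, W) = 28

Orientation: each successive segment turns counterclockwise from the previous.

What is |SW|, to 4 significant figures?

34.45

F is at the origin; FS runs at 56.6° with length 25.2, so S = (13.87, 21.04). ∠FSK = 143.7° gives SK at 92.90° from the x-axis; with |SK| = 13.7, K = (13.18, 34.72). The perpendicularity gives KN at right angles to SK, so KN runs at -177.1°; with |KN| = 17.5, N = (-4.299, 33.84). ∠KNE = 92.4° gives NE at -89.50° from the x-axis; with |NE| = 25.7, E = (-4.074, 8.136). ∠NEW = 140.8° gives EW at -50.30° from the x-axis; with |EW| = 28.0, W = (13.81, -13.41). Then |SW| = |W − S| = 34.45.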